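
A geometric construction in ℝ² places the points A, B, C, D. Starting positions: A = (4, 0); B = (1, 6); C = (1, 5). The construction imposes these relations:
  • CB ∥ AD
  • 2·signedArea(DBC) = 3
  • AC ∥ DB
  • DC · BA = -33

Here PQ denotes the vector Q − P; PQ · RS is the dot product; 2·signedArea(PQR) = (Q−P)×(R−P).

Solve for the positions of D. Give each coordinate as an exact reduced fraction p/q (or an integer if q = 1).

D = (4, 1)

1. D_x = 4  [AC ∥ DB ∩ CB ∥ AD]
2. D_y = 1  [AC ∥ DB ∩ CB ∥ AD]
   → D = (4, 1)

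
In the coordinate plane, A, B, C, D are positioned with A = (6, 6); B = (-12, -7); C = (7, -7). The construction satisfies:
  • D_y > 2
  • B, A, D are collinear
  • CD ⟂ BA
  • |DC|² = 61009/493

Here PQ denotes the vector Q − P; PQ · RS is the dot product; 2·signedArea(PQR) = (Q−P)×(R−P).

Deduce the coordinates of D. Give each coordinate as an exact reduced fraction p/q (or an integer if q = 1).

D = (240/493, 995/493)

1. D_x = 240/493  [B, A, D are collinear ∩ CD ⟂ BA]
2. D_y = 995/493  [B, A, D are collinear ∩ CD ⟂ BA]
   → D = (240/493, 995/493)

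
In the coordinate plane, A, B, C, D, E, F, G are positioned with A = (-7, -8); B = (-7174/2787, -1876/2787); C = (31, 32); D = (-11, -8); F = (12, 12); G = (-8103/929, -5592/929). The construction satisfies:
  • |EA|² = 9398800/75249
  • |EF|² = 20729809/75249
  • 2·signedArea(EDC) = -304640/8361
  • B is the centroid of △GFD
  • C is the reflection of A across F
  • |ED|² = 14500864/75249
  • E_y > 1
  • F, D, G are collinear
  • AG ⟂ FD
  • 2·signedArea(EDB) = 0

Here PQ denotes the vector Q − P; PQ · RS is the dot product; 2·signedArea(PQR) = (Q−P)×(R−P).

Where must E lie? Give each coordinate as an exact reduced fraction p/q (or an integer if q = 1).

E = (-4387/8361, 9272/8361)

1. E_x = -4387/8361  [2·signedArea(EDB) = 0 ∩ 2·signedArea(EDC) = -304640/8361]
2. E_y = 9272/8361  [2·signedArea(EDB) = 0 ∩ 2·signedArea(EDC) = -304640/8361]
   → E = (-4387/8361, 9272/8361)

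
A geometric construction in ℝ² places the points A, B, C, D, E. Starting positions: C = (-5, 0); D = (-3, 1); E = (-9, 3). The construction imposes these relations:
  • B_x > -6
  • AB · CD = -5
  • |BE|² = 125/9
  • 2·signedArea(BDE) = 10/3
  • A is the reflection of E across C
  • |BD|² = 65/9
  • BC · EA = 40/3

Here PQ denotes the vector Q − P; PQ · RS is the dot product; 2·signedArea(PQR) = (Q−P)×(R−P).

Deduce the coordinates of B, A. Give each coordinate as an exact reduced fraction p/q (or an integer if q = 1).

1. B_x = -17/3  [line -2·x + -6·y + -10/3 = 0 ∩ |BE|² = 125/9]
2. B_y = 4/3  [line -2·x + -6·y + -10/3 = 0 ∩ |BE|² = 125/9]
   → B = (-17/3, 4/3)
3. A_x = -1  [A is the reflection of E across C]
4. A_y = -3  [A is the reflection of E across C]
   → A = (-1, -3)

A = (-1, -3)
B = (-17/3, 4/3)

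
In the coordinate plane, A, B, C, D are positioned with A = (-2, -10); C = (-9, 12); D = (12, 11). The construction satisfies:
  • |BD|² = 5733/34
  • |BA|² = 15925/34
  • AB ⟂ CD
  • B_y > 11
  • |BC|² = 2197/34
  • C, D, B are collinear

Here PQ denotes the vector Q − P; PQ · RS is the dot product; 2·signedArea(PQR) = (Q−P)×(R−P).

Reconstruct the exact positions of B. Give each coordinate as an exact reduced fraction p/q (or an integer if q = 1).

B = (-33/34, 395/34)

1. B_x = -33/34  [C, D, B are collinear ∩ AB ⟂ CD]
2. B_y = 395/34  [C, D, B are collinear ∩ AB ⟂ CD]
   → B = (-33/34, 395/34)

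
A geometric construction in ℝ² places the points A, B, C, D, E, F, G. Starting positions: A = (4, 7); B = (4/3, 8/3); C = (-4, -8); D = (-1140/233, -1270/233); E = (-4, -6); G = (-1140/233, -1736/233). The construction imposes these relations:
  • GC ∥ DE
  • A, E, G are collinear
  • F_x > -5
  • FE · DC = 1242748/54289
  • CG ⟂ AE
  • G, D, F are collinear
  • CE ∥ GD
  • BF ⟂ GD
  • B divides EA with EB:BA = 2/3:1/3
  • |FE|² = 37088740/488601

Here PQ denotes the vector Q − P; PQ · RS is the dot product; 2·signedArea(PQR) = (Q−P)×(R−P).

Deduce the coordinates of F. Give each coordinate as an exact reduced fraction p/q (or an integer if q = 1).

F = (-1140/233, 8/3)

1. F_x = -1140/233  [G, D, F are collinear ∩ BF ⟂ GD]
2. F_y = 8/3  [G, D, F are collinear ∩ BF ⟂ GD]
   → F = (-1140/233, 8/3)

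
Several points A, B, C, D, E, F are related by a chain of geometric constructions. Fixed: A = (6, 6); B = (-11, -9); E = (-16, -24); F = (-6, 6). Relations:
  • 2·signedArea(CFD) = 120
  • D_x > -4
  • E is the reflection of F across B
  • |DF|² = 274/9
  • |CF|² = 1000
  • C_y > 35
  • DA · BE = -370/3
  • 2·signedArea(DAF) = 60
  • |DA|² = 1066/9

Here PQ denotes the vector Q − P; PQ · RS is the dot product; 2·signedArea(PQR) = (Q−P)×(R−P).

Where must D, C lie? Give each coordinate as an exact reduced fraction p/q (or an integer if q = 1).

C = (4, 36)
D = (-11/3, 1)

1. D_x = -11/3  [2·signedArea(DAF) = 60 ∩ DA · BE = -370/3]
2. D_y = 1  [2·signedArea(DAF) = 60 ∩ DA · BE = -370/3]
   → D = (-11/3, 1)
3. C_x = 4  [line 5·x + 7/3·y + -104 = 0 ∩ |CF|² = 1000]
4. C_y = 36  [line 5·x + 7/3·y + -104 = 0 ∩ |CF|² = 1000]
   → C = (4, 36)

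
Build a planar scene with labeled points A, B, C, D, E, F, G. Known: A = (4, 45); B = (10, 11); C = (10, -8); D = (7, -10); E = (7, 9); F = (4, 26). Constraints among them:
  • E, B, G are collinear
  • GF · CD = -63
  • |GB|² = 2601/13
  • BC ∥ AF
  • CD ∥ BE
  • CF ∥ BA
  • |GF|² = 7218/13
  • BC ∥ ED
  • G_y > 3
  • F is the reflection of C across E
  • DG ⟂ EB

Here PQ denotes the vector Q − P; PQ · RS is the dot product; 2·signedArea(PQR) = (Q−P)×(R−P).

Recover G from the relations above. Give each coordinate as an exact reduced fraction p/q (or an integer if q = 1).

G = (-23/13, 41/13)

1. G_x = -23/13  [E, B, G are collinear ∩ DG ⟂ EB]
2. G_y = 41/13  [E, B, G are collinear ∩ DG ⟂ EB]
   → G = (-23/13, 41/13)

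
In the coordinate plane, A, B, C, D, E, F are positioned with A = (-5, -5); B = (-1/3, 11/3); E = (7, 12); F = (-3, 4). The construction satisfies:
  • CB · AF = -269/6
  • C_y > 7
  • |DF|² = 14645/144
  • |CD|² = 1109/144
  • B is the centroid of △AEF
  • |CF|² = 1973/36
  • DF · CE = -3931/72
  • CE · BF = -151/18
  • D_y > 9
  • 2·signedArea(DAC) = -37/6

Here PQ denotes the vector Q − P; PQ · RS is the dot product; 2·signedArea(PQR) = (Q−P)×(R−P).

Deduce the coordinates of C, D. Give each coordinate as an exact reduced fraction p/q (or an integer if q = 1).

1. C_x = 10/3  [CB · AF = -269/6 ∩ CE · BF = -151/18]
2. C_y = 47/6  [CB · AF = -269/6 ∩ CE · BF = -151/18]
   → C = (10/3, 47/6)
3. D_x = 31/6  [2·signedArea(DAC) = -37/6 ∩ DF · CE = -3931/72]
4. D_y = 119/12  [2·signedArea(DAC) = -37/6 ∩ DF · CE = -3931/72]
   → D = (31/6, 119/12)

C = (10/3, 47/6)
D = (31/6, 119/12)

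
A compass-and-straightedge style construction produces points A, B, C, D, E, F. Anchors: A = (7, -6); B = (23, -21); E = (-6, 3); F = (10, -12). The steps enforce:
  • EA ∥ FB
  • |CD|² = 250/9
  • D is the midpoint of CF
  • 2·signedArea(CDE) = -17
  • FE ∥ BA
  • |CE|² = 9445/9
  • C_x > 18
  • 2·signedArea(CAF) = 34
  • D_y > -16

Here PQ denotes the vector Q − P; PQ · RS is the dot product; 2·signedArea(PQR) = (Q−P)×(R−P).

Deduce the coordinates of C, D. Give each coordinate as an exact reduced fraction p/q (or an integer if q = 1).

1. C_x = 56/3  [line 6·x + 3·y + -58 = 0 ∩ |CE|² = 9445/9]
2. C_y = -18  [line 6·x + 3·y + -58 = 0 ∩ |CE|² = 9445/9]
   → C = (56/3, -18)
3. D_x = 43/3  [2·signedArea(CDE) = -17 ∩ D is the midpoint of CF]
4. D_y = -15  [2·signedArea(CDE) = -17 ∩ D is the midpoint of CF]
   → D = (43/3, -15)

C = (56/3, -18)
D = (43/3, -15)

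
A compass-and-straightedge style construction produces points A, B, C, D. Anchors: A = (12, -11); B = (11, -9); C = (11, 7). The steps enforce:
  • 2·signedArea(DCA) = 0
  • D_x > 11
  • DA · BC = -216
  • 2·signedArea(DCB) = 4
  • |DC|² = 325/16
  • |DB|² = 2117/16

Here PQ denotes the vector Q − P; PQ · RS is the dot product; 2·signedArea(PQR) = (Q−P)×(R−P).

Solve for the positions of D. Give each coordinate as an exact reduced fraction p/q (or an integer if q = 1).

1. D_x = 45/4  [2·signedArea(DCA) = 0 ∩ 2·signedArea(DCB) = 4]
2. D_y = 5/2  [2·signedArea(DCA) = 0 ∩ 2·signedArea(DCB) = 4]
   → D = (45/4, 5/2)

D = (45/4, 5/2)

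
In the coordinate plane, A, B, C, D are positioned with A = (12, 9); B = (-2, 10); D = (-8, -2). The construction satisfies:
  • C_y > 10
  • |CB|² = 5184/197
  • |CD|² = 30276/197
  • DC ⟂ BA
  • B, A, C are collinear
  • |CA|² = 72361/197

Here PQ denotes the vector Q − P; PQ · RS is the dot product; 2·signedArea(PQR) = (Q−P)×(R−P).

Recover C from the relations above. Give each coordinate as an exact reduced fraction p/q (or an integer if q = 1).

C = (-1402/197, 2042/197)

1. C_x = -1402/197  [B, A, C are collinear ∩ DC ⟂ BA]
2. C_y = 2042/197  [B, A, C are collinear ∩ DC ⟂ BA]
   → C = (-1402/197, 2042/197)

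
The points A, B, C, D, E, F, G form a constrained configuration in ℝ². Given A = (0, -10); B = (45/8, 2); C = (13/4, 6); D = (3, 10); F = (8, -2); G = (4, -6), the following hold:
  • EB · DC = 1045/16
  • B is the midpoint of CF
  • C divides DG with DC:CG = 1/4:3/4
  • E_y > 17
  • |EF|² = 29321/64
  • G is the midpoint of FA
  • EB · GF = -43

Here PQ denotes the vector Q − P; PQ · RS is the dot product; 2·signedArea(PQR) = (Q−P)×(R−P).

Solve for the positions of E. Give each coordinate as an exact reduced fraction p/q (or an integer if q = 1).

E = (3/8, 18)

1. E_x = 3/8  [EB · GF = -43 ∩ EB · DC = 1045/16]
2. E_y = 18  [EB · GF = -43 ∩ EB · DC = 1045/16]
   → E = (3/8, 18)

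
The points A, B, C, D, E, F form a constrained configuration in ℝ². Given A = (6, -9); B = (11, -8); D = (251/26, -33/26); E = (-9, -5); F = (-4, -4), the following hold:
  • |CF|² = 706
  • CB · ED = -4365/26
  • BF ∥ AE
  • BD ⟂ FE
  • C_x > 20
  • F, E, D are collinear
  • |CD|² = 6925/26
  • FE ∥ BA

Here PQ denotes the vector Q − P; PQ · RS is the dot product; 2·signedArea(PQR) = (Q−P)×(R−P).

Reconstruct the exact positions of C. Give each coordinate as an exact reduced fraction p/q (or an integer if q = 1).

C = (21, -13)

1. C_x = 21  [line -485/26·x + -97/26·y + 4462/13 = 0 ∩ |CD|² = 6925/26]
2. C_y = -13  [line -485/26·x + -97/26·y + 4462/13 = 0 ∩ |CD|² = 6925/26]
   → C = (21, -13)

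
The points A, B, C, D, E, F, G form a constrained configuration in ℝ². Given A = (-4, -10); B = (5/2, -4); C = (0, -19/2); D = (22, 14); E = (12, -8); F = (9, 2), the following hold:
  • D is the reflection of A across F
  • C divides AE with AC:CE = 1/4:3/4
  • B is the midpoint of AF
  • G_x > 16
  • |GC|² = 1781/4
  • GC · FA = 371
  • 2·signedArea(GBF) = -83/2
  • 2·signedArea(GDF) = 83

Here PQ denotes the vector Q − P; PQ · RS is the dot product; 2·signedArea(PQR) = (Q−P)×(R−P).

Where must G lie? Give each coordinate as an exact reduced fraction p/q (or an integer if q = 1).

G = (17, 3)

1. G_x = 17  [2·signedArea(GDF) = 83 ∩ GC · FA = 371]
2. G_y = 3  [2·signedArea(GDF) = 83 ∩ GC · FA = 371]
   → G = (17, 3)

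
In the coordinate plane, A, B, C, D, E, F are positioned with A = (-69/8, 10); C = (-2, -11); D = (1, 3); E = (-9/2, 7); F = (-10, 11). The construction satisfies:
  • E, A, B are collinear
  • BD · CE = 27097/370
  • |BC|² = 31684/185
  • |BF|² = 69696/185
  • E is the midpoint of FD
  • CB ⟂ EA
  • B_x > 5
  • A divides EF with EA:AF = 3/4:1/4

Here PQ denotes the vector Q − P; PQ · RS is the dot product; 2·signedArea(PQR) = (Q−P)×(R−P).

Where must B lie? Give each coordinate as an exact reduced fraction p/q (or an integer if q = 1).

1. B_x = 1054/185  [E, A, B are collinear ∩ CB ⟂ EA]
2. B_y = -77/185  [E, A, B are collinear ∩ CB ⟂ EA]
   → B = (1054/185, -77/185)

B = (1054/185, -77/185)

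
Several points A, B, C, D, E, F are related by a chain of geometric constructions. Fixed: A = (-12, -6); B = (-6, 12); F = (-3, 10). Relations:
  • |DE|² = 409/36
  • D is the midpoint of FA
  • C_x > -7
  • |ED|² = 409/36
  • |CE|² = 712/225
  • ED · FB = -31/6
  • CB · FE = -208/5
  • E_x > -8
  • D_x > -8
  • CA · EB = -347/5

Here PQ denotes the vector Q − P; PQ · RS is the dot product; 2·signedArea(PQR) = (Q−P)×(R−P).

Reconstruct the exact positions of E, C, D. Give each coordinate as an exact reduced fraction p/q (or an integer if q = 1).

C = (-33/5, 18/5)
D = (-15/2, 2)
E = (-7, 16/3)

1. D_x = -15/2  [D is the midpoint of FA]
2. D_y = 2  [D is the midpoint of FA]
   → D = (-15/2, 2)
3. E_x = -7  [line 3·x + -2·y + 95/3 = 0 ∩ |ED|² = 409/36]
4. E_y = 16/3  [line 3·x + -2·y + 95/3 = 0 ∩ |ED|² = 409/36]
   → E = (-7, 16/3)
5. C_x = -33/5  [CB · FE = -208/5 ∩ CA · EB = -347/5]
6. C_y = 18/5  [CB · FE = -208/5 ∩ CA · EB = -347/5]
   → C = (-33/5, 18/5)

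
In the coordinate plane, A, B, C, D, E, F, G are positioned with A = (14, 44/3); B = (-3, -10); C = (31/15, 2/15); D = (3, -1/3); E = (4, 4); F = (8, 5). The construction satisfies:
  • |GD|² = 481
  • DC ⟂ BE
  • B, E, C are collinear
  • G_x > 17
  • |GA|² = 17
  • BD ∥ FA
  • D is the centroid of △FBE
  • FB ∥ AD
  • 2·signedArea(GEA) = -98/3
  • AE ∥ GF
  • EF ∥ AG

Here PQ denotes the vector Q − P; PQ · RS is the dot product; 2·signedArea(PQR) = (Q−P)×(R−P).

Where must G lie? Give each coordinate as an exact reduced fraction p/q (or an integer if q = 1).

G = (18, 47/3)

1. G_x = 18  [AE ∥ GF ∩ EF ∥ AG]
2. G_y = 47/3  [AE ∥ GF ∩ EF ∥ AG]
   → G = (18, 47/3)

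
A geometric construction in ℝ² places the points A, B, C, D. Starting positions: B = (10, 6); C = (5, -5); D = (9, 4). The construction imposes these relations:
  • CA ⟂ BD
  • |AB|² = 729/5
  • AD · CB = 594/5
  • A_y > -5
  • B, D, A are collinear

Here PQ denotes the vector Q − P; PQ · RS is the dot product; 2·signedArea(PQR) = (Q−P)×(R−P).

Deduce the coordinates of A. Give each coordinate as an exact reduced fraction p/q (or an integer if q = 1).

A = (23/5, -24/5)

1. A_x = 23/5  [B, D, A are collinear ∩ CA ⟂ BD]
2. A_y = -24/5  [B, D, A are collinear ∩ CA ⟂ BD]
   → A = (23/5, -24/5)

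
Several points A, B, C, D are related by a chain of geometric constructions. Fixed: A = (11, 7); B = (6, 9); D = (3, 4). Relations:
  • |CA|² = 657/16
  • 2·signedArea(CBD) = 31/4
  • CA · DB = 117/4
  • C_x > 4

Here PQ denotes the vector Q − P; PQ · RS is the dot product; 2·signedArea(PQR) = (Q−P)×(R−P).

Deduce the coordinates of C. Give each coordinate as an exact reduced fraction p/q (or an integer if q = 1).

C = (5, 19/4)

1. C_x = 5  [2·signedArea(CBD) = 31/4 ∩ CA · DB = 117/4]
2. C_y = 19/4  [2·signedArea(CBD) = 31/4 ∩ CA · DB = 117/4]
   → C = (5, 19/4)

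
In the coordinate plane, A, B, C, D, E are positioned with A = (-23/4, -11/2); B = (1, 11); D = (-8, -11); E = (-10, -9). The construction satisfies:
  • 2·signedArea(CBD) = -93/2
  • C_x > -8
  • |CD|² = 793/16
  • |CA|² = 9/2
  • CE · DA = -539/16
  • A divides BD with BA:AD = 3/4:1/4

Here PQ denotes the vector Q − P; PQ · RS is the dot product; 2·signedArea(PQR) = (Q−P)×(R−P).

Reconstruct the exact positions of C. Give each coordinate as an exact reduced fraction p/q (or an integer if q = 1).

1. C_x = -29/4  [2·signedArea(CBD) = -93/2 ∩ CE · DA = -539/16]
2. C_y = -4  [2·signedArea(CBD) = -93/2 ∩ CE · DA = -539/16]
   → C = (-29/4, -4)

C = (-29/4, -4)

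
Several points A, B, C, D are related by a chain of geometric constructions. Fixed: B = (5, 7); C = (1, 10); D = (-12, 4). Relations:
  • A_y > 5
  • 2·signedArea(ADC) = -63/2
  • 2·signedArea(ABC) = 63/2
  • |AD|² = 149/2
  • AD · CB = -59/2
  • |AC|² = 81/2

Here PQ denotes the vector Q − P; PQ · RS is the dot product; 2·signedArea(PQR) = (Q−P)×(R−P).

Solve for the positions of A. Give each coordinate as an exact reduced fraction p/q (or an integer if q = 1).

1. A_x = -7/2  [2·signedArea(ABC) = 63/2 ∩ 2·signedArea(ADC) = -63/2]
2. A_y = 11/2  [2·signedArea(ABC) = 63/2 ∩ 2·signedArea(ADC) = -63/2]
   → A = (-7/2, 11/2)

A = (-7/2, 11/2)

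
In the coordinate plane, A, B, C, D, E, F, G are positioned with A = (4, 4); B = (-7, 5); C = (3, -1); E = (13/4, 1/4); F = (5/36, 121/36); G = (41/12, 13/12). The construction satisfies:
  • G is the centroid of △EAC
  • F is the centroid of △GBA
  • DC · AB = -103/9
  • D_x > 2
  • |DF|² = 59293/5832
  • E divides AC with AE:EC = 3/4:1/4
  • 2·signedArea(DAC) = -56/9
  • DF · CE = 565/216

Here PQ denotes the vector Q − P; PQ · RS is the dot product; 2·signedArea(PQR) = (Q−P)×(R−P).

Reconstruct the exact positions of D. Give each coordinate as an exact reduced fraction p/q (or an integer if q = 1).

1. D_x = 115/54  [DF · CE = 565/216 ∩ 2·signedArea(DAC) = -56/9]
2. D_y = 47/54  [DF · CE = 565/216 ∩ 2·signedArea(DAC) = -56/9]
   → D = (115/54, 47/54)

D = (115/54, 47/54)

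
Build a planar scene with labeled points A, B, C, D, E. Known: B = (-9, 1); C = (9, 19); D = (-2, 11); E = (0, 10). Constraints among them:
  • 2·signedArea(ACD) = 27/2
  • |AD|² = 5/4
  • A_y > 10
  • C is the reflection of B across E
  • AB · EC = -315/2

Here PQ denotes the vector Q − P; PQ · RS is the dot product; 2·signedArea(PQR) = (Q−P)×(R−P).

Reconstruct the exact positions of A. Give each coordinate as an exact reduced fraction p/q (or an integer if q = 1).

1. A_x = -1  [AB · EC = -315/2 ∩ 2·signedArea(ACD) = 27/2]
2. A_y = 21/2  [AB · EC = -315/2 ∩ 2·signedArea(ACD) = 27/2]
   → A = (-1, 21/2)

A = (-1, 21/2)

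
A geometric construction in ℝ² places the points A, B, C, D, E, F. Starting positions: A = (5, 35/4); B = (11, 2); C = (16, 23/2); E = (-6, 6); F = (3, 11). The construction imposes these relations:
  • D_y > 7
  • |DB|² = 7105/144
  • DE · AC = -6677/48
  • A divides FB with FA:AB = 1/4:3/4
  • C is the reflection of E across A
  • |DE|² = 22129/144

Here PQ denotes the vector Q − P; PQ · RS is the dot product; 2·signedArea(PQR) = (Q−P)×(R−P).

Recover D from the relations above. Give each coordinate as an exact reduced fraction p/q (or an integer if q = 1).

D = (19/3, 29/4)

1. D_x = 19/3  [line -11·x + -11/4·y + 4301/48 = 0 ∩ |DB|² = 7105/144]
2. D_y = 29/4  [line -11·x + -11/4·y + 4301/48 = 0 ∩ |DB|² = 7105/144]
   → D = (19/3, 29/4)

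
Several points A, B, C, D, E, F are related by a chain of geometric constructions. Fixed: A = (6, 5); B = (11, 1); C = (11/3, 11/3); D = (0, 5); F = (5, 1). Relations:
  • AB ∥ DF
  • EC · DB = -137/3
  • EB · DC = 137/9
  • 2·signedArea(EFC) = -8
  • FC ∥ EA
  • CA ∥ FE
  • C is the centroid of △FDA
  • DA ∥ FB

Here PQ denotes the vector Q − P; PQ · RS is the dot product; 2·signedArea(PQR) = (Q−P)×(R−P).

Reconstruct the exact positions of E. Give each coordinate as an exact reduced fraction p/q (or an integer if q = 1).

E = (22/3, 7/3)

1. E_x = 22/3  [FC ∥ EA ∩ CA ∥ FE]
2. E_y = 7/3  [FC ∥ EA ∩ CA ∥ FE]
   → E = (22/3, 7/3)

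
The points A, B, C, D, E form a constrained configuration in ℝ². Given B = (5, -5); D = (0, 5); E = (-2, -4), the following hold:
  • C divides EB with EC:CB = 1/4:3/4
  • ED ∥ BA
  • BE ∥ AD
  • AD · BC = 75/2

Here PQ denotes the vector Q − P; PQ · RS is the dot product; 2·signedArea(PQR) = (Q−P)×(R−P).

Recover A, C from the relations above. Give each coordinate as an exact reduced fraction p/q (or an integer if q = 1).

1. A_x = 7  [BE ∥ AD ∩ ED ∥ BA]
2. A_y = 4  [BE ∥ AD ∩ ED ∥ BA]
   → A = (7, 4)
3. C_x = -1/4  [C divides EB with EC:CB = 1/4:3/4]
4. C_y = -17/4  [C divides EB with EC:CB = 1/4:3/4]
   → C = (-1/4, -17/4)

A = (7, 4)
C = (-1/4, -17/4)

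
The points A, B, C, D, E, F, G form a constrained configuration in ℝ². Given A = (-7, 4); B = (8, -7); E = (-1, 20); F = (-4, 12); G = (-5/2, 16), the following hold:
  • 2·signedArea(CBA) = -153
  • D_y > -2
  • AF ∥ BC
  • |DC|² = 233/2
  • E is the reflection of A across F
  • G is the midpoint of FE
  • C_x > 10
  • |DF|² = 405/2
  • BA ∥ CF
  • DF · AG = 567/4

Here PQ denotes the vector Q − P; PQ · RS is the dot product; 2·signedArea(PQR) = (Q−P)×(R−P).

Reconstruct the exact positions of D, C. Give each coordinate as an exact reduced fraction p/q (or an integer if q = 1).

1. C_x = 11  [BA ∥ CF ∩ AF ∥ BC]
2. C_y = 1  [BA ∥ CF ∩ AF ∥ BC]
   → C = (11, 1)
3. D_x = 1/2  [line -9/2·x + -12·y + -63/4 = 0 ∩ |DC|² = 233/2]
4. D_y = -3/2  [line -9/2·x + -12·y + -63/4 = 0 ∩ |DC|² = 233/2]
   → D = (1/2, -3/2)

C = (11, 1)
D = (1/2, -3/2)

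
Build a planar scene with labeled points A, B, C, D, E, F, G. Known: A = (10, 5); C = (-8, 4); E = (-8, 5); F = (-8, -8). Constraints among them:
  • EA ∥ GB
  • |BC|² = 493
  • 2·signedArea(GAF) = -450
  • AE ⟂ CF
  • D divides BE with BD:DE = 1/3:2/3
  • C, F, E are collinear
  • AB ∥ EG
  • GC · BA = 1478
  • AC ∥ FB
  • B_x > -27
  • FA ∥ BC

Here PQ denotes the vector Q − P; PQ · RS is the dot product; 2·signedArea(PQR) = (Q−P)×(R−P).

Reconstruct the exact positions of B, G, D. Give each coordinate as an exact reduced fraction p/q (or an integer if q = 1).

1. B_x = -26  [FA ∥ BC ∩ AC ∥ FB]
2. B_y = -9  [FA ∥ BC ∩ AC ∥ FB]
   → B = (-26, -9)
3. G_x = -44  [EA ∥ GB ∩ AB ∥ EG]
4. G_y = -9  [EA ∥ GB ∩ AB ∥ EG]
   → G = (-44, -9)
5. D_x = -20  [D divides BE with BD:DE = 1/3:2/3]
6. D_y = -13/3  [D divides BE with BD:DE = 1/3:2/3]
   → D = (-20, -13/3)

B = (-26, -9)
D = (-20, -13/3)
G = (-44, -9)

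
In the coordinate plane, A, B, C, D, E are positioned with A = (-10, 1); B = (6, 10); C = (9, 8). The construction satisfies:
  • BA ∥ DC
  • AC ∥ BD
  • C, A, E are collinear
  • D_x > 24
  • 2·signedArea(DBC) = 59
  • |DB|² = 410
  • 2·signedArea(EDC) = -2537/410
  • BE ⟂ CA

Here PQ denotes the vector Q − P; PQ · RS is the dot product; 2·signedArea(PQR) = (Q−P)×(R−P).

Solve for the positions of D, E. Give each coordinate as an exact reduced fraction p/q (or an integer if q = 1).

D = (25, 17)
E = (2873/410, 2979/410)

1. D_x = 25  [BA ∥ DC ∩ AC ∥ BD]
2. D_y = 17  [BA ∥ DC ∩ AC ∥ BD]
   → D = (25, 17)
3. E_x = 2873/410  [C, A, E are collinear ∩ BE ⟂ CA]
4. E_y = 2979/410  [C, A, E are collinear ∩ BE ⟂ CA]
   → E = (2873/410, 2979/410)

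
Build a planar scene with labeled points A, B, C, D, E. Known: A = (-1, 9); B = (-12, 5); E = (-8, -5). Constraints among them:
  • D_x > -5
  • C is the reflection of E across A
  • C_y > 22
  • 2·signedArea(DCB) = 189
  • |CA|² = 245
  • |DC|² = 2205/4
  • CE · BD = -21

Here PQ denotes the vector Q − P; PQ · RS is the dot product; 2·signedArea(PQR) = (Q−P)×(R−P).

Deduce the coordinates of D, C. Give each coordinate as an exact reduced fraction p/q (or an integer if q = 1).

C = (6, 23)
D = (-9/2, 2)

1. C_x = 6  [C is the reflection of E across A]
2. C_y = 23  [C is the reflection of E across A]
   → C = (6, 23)
3. D_x = -9/2  [2·signedArea(DCB) = 189 ∩ CE · BD = -21]
4. D_y = 2  [2·signedArea(DCB) = 189 ∩ CE · BD = -21]
   → D = (-9/2, 2)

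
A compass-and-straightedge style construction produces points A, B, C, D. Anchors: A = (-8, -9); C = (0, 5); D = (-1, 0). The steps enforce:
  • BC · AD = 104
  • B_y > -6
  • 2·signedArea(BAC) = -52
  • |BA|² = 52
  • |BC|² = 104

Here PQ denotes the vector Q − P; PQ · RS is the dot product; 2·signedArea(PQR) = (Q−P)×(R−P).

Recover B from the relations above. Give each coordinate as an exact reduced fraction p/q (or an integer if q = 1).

1. B_x = -2  [2·signedArea(BAC) = -52 ∩ BC · AD = 104]
2. B_y = -5  [2·signedArea(BAC) = -52 ∩ BC · AD = 104]
   → B = (-2, -5)

B = (-2, -5)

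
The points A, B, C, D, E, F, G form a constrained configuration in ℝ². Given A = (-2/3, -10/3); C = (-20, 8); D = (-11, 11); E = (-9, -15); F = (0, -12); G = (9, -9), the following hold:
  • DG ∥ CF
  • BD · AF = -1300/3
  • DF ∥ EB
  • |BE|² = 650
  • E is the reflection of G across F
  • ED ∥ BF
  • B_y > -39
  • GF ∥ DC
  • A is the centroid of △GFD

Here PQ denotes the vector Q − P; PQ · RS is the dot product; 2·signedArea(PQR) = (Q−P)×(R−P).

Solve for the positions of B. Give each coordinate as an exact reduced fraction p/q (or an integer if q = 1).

1. B_x = 2  [ED ∥ BF ∩ DF ∥ EB]
2. B_y = -38  [ED ∥ BF ∩ DF ∥ EB]
   → B = (2, -38)

B = (2, -38)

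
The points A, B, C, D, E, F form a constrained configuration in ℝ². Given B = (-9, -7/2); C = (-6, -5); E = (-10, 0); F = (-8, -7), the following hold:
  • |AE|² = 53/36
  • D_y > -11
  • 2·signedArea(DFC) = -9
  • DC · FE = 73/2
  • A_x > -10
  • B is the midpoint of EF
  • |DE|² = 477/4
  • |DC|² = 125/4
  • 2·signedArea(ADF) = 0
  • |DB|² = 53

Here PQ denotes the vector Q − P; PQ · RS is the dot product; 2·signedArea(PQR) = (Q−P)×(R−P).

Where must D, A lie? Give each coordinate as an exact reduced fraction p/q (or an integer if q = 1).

1. D_x = -7  [DC · FE = 73/2 ∩ 2·signedArea(DFC) = -9]
2. D_y = -21/2  [DC · FE = 73/2 ∩ 2·signedArea(DFC) = -9]
   → D = (-7, -21/2)
3. A_x = -29/3  [line -7/2·x + -1·y + -35 = 0 ∩ |AE|² = 53/36]
4. A_y = -7/6  [line -7/2·x + -1·y + -35 = 0 ∩ |AE|² = 53/36]
   → A = (-29/3, -7/6)

A = (-29/3, -7/6)
D = (-7, -21/2)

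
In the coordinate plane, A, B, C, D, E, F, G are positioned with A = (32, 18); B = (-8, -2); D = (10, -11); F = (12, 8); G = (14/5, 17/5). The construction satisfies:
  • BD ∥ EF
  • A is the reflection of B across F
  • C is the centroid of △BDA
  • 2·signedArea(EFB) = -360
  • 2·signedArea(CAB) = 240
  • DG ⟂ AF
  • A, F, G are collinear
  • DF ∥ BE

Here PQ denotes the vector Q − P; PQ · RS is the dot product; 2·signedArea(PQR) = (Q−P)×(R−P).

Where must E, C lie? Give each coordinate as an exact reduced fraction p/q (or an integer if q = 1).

1. E_x = -6  [BD ∥ EF ∩ DF ∥ BE]
2. E_y = 17  [BD ∥ EF ∩ DF ∥ BE]
   → E = (-6, 17)
3. C_x = 34/3  [C is the centroid of △BDA]
4. C_y = 5/3  [C is the centroid of △BDA]
   → C = (34/3, 5/3)

C = (34/3, 5/3)
E = (-6, 17)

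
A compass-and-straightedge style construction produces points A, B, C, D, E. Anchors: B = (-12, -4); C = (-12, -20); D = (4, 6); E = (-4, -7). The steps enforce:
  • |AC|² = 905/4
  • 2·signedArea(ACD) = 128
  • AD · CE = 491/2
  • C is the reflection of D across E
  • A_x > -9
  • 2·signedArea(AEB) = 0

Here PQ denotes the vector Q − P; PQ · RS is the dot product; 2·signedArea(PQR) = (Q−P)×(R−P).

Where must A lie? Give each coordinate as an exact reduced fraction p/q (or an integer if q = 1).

1. A_x = -8  [2·signedArea(AEB) = 0 ∩ AD · CE = 491/2]
2. A_y = -11/2  [2·signedArea(AEB) = 0 ∩ AD · CE = 491/2]
   → A = (-8, -11/2)

A = (-8, -11/2)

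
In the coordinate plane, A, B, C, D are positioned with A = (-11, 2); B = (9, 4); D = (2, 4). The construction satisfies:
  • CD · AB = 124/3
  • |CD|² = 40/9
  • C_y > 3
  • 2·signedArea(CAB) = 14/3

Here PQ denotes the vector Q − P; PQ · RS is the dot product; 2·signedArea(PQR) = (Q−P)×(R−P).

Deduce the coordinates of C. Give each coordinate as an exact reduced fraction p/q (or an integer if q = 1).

C = (0, 10/3)

1. C_x = 0  [2·signedArea(CAB) = 14/3 ∩ CD · AB = 124/3]
2. C_y = 10/3  [2·signedArea(CAB) = 14/3 ∩ CD · AB = 124/3]
   → C = (0, 10/3)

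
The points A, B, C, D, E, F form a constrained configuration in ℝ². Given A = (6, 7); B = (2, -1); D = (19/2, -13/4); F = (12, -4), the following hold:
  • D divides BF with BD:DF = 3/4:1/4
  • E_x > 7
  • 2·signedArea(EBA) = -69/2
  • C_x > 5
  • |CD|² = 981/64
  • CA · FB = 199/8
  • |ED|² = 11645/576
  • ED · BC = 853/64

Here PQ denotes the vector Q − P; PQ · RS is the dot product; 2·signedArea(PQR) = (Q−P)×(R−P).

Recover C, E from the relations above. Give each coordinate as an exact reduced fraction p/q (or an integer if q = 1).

1. C_x = 23/4  [line 10·x + -3·y + -511/8 = 0 ∩ |CD|² = 981/64]
2. C_y = -17/8  [line 10·x + -3·y + -511/8 = 0 ∩ |CD|² = 981/64]
   → C = (23/4, -17/8)
3. E_x = 85/12  [ED · BC = 853/64 ∩ 2·signedArea(EBA) = -69/2]
4. E_y = 13/24  [ED · BC = 853/64 ∩ 2·signedArea(EBA) = -69/2]
   → E = (85/12, 13/24)

C = (23/4, -17/8)
E = (85/12, 13/24)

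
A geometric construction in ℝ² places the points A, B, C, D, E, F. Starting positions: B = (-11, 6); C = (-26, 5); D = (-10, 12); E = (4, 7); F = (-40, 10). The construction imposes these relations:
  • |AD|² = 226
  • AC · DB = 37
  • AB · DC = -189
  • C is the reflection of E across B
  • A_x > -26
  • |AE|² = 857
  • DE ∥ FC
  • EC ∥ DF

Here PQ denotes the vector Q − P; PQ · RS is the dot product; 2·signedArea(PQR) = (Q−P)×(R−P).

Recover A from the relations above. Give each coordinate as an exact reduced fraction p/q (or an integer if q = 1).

A = (-25, 11)

1. A_x = -25  [AC · DB = 37 ∩ AB · DC = -189]
2. A_y = 11  [AC · DB = 37 ∩ AB · DC = -189]
   → A = (-25, 11)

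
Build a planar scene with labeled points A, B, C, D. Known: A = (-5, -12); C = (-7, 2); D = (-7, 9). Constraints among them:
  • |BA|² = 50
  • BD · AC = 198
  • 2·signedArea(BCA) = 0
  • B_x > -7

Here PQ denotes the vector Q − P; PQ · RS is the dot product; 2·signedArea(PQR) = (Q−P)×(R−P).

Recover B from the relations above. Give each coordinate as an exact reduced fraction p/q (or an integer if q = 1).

1. B_x = -6  [2·signedArea(BCA) = 0 ∩ BD · AC = 198]
2. B_y = -5  [2·signedArea(BCA) = 0 ∩ BD · AC = 198]
   → B = (-6, -5)

B = (-6, -5)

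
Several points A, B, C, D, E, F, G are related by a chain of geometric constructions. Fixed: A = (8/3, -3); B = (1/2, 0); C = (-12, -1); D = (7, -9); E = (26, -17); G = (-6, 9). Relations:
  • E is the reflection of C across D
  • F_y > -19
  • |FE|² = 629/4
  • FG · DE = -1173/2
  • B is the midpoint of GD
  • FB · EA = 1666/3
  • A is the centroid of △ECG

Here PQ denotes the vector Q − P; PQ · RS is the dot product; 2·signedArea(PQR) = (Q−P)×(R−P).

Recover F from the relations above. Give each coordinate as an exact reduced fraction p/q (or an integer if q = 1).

1. F_x = 27/2  [FB · EA = 1666/3 ∩ FG · DE = -1173/2]
2. F_y = -18  [FB · EA = 1666/3 ∩ FG · DE = -1173/2]
   → F = (27/2, -18)

F = (27/2, -18)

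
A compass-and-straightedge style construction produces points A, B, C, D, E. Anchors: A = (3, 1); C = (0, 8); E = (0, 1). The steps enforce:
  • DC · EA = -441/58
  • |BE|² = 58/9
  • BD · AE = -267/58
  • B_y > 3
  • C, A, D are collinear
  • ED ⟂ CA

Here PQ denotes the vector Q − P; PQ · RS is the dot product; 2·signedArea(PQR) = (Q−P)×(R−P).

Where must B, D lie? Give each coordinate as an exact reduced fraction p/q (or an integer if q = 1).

1. D_x = 147/58  [C, A, D are collinear ∩ ED ⟂ CA]
2. D_y = 121/58  [C, A, D are collinear ∩ ED ⟂ CA]
   → D = (147/58, 121/58)
3. B_x = 1  [BD · AE = -267/58]
4. B_y = 10/3  [|BE|² = 58/9]
   → B = (1, 10/3)

B = (1, 10/3)
D = (147/58, 121/58)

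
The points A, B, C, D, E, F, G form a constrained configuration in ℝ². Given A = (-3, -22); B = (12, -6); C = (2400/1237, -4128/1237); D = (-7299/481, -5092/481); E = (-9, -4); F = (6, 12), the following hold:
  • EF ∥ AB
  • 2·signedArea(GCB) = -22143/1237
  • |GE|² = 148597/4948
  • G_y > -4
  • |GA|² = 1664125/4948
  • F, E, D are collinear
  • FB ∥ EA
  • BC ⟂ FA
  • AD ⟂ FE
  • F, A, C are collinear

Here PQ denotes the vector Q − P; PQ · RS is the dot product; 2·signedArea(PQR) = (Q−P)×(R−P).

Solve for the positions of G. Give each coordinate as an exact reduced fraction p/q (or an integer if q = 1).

1. G_x = -8733/2474  [line 3294/1237·x + 12444/1237·y + 57279/1237 = 0 ∩ |GA|² = 1664125/4948]
2. G_y = -4538/1237  [line 3294/1237·x + 12444/1237·y + 57279/1237 = 0 ∩ |GA|² = 1664125/4948]
   → G = (-8733/2474, -4538/1237)

G = (-8733/2474, -4538/1237)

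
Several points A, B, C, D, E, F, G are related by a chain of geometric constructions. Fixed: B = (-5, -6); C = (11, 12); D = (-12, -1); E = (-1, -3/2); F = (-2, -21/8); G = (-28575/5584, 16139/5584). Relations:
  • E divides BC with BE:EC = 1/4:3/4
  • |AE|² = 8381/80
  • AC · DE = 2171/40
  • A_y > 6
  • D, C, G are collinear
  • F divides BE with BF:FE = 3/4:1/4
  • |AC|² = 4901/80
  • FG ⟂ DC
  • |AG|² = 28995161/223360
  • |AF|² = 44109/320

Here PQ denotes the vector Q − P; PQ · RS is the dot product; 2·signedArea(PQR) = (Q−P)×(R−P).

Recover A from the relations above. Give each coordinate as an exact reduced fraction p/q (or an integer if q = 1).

1. A_x = 29/5  [line -11·x + 1/2·y + 2429/40 = 0 ∩ |AG|² = 28995161/223360]
2. A_y = 123/20  [line -11·x + 1/2·y + 2429/40 = 0 ∩ |AG|² = 28995161/223360]
   → A = (29/5, 123/20)

A = (29/5, 123/20)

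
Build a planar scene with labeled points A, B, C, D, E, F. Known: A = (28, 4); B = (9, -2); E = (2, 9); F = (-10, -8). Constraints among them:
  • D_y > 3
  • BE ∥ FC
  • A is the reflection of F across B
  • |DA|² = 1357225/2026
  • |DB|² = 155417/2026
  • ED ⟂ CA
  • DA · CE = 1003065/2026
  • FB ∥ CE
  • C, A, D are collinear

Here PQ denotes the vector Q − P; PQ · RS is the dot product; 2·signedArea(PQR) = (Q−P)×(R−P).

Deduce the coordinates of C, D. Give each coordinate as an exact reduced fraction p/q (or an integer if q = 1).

1. C_x = -17  [FB ∥ CE ∩ BE ∥ FC]
2. C_y = 3  [FB ∥ CE ∩ BE ∥ FC]
   → C = (-17, 3)
3. D_x = 4303/2026  [C, A, D are collinear ∩ ED ⟂ CA]
4. D_y = 6939/2026  [C, A, D are collinear ∩ ED ⟂ CA]
   → D = (4303/2026, 6939/2026)

C = (-17, 3)
D = (4303/2026, 6939/2026)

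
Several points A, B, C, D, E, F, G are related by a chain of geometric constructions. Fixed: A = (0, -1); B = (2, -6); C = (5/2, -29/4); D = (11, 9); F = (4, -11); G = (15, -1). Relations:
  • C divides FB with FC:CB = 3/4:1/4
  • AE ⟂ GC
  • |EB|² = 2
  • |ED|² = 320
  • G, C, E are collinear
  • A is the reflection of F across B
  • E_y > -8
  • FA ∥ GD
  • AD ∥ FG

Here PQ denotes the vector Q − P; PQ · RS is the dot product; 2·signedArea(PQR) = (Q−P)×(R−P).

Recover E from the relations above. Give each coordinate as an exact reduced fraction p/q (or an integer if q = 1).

1. E_x = 3  [G, C, E are collinear ∩ AE ⟂ GC]
2. E_y = -7  [G, C, E are collinear ∩ AE ⟂ GC]
   → E = (3, -7)

E = (3, -7)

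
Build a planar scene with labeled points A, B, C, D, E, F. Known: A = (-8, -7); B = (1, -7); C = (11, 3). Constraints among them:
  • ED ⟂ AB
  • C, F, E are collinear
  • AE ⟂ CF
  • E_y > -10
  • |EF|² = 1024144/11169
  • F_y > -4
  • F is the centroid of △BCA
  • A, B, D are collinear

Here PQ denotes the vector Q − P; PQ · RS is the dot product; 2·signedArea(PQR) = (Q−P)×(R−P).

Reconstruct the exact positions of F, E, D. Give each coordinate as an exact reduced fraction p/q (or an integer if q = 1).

1. F_x = 4/3  [F is the centroid of △BCA]
2. F_y = -11/3  [F is the centroid of △BCA]
   → F = (4/3, -11/3)
3. E_x = -8128/1241  [C, F, E are collinear ∩ AE ⟂ CF]
4. E_y = -11297/1241  [C, F, E are collinear ∩ AE ⟂ CF]
   → E = (-8128/1241, -11297/1241)
5. D_x = -8128/1241  [A, B, D are collinear ∩ ED ⟂ AB]
6. D_y = -7  [A, B, D are collinear ∩ ED ⟂ AB]
   → D = (-8128/1241, -7)

D = (-8128/1241, -7)
E = (-8128/1241, -11297/1241)
F = (4/3, -11/3)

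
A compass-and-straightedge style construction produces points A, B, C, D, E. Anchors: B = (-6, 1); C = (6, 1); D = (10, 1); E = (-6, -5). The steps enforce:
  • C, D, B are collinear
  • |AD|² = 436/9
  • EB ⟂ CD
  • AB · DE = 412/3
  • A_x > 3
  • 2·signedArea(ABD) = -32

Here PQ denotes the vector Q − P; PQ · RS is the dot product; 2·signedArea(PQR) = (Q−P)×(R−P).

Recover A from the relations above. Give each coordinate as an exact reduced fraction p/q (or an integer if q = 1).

A = (10/3, -1)

1. A_x = 10/3  [2·signedArea(ABD) = -32 ∩ AB · DE = 412/3]
2. A_y = -1  [2·signedArea(ABD) = -32 ∩ AB · DE = 412/3]
   → A = (10/3, -1)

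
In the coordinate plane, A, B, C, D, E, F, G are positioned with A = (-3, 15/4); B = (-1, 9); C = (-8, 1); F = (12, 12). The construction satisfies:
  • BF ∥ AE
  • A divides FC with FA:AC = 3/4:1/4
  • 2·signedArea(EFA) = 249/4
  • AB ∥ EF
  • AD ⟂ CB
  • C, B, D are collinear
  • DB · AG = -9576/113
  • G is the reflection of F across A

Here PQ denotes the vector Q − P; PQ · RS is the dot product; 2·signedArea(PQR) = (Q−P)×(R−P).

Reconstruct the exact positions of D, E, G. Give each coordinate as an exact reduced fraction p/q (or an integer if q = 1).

D = (-505/113, 569/113)
E = (10, 27/4)
G = (-18, -9/2)

1. D_x = -505/113  [C, B, D are collinear ∩ AD ⟂ CB]
2. D_y = 569/113  [C, B, D are collinear ∩ AD ⟂ CB]
   → D = (-505/113, 569/113)
3. E_x = 10  [AB ∥ EF ∩ BF ∥ AE]
4. E_y = 27/4  [AB ∥ EF ∩ BF ∥ AE]
   → E = (10, 27/4)
5. G_x = -18  [G is the reflection of F across A]
6. G_y = -9/2  [G is the reflection of F across A]
   → G = (-18, -9/2)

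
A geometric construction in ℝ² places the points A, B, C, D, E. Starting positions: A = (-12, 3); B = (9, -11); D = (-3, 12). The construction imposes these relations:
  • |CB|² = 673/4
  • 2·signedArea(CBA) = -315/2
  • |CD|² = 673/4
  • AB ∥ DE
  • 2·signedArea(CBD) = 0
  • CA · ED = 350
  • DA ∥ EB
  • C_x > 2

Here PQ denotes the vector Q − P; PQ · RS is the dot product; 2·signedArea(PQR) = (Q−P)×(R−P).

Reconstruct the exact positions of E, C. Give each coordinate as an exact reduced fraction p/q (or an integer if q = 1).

C = (3, 1/2)
E = (18, -2)

1. E_x = 18  [DA ∥ EB ∩ AB ∥ DE]
2. E_y = -2  [DA ∥ EB ∩ AB ∥ DE]
   → E = (18, -2)
3. C_x = 3  [2·signedArea(CBD) = 0 ∩ CA · ED = 350]
4. C_y = 1/2  [2·signedArea(CBD) = 0 ∩ CA · ED = 350]
   → C = (3, 1/2)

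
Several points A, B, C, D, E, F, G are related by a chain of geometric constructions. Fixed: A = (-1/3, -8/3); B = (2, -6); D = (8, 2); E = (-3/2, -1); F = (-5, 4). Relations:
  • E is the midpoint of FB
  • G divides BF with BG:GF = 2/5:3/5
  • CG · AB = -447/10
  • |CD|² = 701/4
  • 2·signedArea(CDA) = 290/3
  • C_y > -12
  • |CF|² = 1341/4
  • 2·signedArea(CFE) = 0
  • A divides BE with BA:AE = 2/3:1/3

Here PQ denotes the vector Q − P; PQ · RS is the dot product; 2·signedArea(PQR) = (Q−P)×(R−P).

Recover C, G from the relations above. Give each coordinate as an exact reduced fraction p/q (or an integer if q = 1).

1. C_x = 11/2  [2·signedArea(CFE) = 0 ∩ 2·signedArea(CDA) = 290/3]
2. C_y = -11  [2·signedArea(CFE) = 0 ∩ 2·signedArea(CDA) = 290/3]
   → C = (11/2, -11)
3. G_x = -4/5  [G divides BF with BG:GF = 2/5:3/5]
4. G_y = -2  [G divides BF with BG:GF = 2/5:3/5]
   → G = (-4/5, -2)

C = (11/2, -11)
G = (-4/5, -2)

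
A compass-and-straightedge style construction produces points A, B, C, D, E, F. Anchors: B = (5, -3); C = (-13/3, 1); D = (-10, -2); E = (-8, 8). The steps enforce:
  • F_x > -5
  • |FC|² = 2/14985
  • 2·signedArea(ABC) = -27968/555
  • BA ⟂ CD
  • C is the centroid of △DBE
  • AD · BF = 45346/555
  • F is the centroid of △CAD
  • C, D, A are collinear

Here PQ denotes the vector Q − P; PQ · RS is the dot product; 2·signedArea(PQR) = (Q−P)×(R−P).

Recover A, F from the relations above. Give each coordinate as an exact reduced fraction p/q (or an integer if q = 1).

A = (241/185, 737/185)
F = (-7232/1665, 184/185)

1. A_x = 241/185  [C, D, A are collinear ∩ BA ⟂ CD]
2. A_y = 737/185  [C, D, A are collinear ∩ BA ⟂ CD]
   → A = (241/185, 737/185)
3. F_x = -7232/1665  [F is the centroid of △CAD]
4. F_y = 184/185  [F is the centroid of △CAD]
   → F = (-7232/1665, 184/185)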